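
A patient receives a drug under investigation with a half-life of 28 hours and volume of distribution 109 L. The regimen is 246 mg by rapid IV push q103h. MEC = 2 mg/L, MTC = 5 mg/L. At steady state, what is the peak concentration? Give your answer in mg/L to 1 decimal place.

k = ln2/t½ = ln2/28 ≈ 0.024755 h⁻¹; fraction remaining f = e^(−kτ) = e^(−0.024755×103) ≈ 0.0781.
At steady state, accumulation factor R = 1/(1 − e^(−kτ)) ≈ 1.0847.
Each bolus raises the concentration by D/Vd = 246/109 ≈ 2.257 mg/L.
Steady-state peak Cmax,ss = C₀·R ≈ 2.257 × 1.0847 ≈ 2.448 mg/L.
Peak 2.4 mg/L vs MTC 5 mg/L: below toxic threshold.

2.4 mg/L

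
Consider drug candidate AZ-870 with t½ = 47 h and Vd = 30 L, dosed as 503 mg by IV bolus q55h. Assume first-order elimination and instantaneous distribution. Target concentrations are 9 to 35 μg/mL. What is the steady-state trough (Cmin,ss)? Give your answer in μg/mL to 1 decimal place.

13.4 μg/mL

Over one 55-h interval, 55/47 ≈ 1.1702 half-lives elapse, leaving f ≈ 0.4444 of each dose.
Single-dose peak C₀ = D/Vd = 503/30 ≈ 16.767 μg/mL.
Steady-state trough Cmin,ss = C₀·f/(1−f) ≈ 16.767 × 0.4444/0.5556 ≈ 13.411 μg/mL.
Trough 13.4 μg/mL vs MEC 9 μg/mL: adequate.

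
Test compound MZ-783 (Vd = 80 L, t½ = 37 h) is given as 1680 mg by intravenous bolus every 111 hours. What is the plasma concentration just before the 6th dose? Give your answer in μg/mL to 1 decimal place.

3.0 μg/mL

f = (1/2)^(τ/t½) = (1/2)^(111/37) ≈ 0.1250.
C₀ = D/Vd = 1680/80 ≈ 21.000 μg/mL.
Before the 6th dose, 5 doses have been given. Superposition: Cmin = C₀·(f + f² + … + f^5).
≈ 21.000 × (0.1250 + 0.0156 + 0.0020 + 0.0002 + 0.0000) ≈ 21.000 × 0.1428 ≈ 2.999 μg/mL.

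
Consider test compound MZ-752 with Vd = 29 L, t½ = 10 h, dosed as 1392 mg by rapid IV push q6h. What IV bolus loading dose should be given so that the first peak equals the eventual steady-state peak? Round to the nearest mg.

f = (1/2)^(6/10) ≈ 0.659754; accumulation ratio R = 1/(1−f) ≈ 2.93905.
Loading dose to hit Cmax,ss on first dose: D_load = D_maint·R ≈ 1392 × 2.93905 ≈ 4091.16 mg.

4091 mg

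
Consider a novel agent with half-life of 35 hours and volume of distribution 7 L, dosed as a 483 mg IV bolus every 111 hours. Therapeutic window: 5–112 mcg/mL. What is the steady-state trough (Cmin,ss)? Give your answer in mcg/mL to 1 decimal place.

τ/t½ = 111/35 ≈ 3.1714, so fraction remaining f = (1/2)^(111/35) ≈ 0.1110.
Single-dose peak C₀ = D/Vd = 483/7 ≈ 69.000 mcg/mL.
Steady-state trough Cmin,ss = C₀·f/(1−f) ≈ 69.000 × 0.1110/0.8890 ≈ 8.615 mcg/mL.
Trough 8.6 mcg/mL vs MEC 5 mcg/mL: adequate.

8.6 mcg/mL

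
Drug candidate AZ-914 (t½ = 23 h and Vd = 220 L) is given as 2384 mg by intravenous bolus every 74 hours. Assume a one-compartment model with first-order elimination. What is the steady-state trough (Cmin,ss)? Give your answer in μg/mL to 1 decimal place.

1.3 μg/mL

τ/t½ = 74/23 ≈ 3.2174, so fraction remaining f = (1/2)^(74/23) ≈ 0.1075.
Each bolus raises the concentration by D/Vd = 2384/220 ≈ 10.836 μg/mL.
Steady-state trough Cmin,ss = C₀·f/(1−f) ≈ 10.836 × 0.1075/0.8925 ≈ 1.305 μg/mL.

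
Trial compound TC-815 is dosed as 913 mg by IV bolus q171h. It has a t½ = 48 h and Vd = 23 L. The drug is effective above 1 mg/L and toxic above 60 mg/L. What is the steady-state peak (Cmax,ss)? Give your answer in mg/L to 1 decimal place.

Over one 171-h interval, 171/48 ≈ 3.5625 half-lives elapse, leaving f ≈ 0.0846 of each dose.
At steady state, accumulation factor R = 1/(1 − e^(−kτ)) ≈ 1.0924.
Single-dose peak C₀ = D/Vd = 913/23 ≈ 39.696 mg/L.
Steady-state peak Cmax,ss = C₀·R ≈ 39.696 × 1.0924 ≈ 43.364 mg/L.
Peak 43.4 mg/L vs MTC 60 mg/L: below toxic threshold.

43.4 mg/L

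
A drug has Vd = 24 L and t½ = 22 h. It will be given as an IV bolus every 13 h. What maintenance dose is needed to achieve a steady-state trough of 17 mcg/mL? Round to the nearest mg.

207 mg

τ/t½ = 13/22 ≈ 0.59091, so f = (1/2)^(13/22) ≈ 0.663924.
Cmin,ss = (D/Vd)·f/(1−f), so D = Cmin,ss·Vd·(1−f)/f.
D = 17 × 24 × (1−f)/f ≈ 17 × 24 × 0.50620 ≈ 206.53 mg.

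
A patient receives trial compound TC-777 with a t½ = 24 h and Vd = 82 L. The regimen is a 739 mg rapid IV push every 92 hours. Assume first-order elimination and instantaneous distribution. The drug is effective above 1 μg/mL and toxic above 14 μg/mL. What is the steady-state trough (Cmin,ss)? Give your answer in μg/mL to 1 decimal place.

0.7 μg/mL

τ/t½ = 92/24 ≈ 3.8333, so fraction remaining f = (1/2)^(92/24) ≈ 0.0702.
Accumulation ratio R = 1/(1 − f) ≈ 1/0.9298 ≈ 1.0755.
Each bolus raises the concentration by D/Vd = 739/82 ≈ 9.012 μg/mL.
Cmax,ss = C₀/(1 − f) ≈ 9.012/0.9298 ≈ 9.692 μg/mL.
Steady-state trough Cmin,ss = Cmax,ss·f ≈ 9.692 × 0.0702 ≈ 0.680 μg/mL.
Trough 0.7 μg/mL vs MEC 1 μg/mL: subtherapeutic.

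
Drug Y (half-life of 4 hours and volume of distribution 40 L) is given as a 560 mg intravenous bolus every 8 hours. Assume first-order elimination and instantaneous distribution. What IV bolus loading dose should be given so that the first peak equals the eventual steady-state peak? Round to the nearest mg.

f = (1/2)^(8/4) ≈ 0.250000; accumulation ratio R = 1/(1−f) ≈ 1.33333.
Loading dose to hit Cmax,ss on first dose: D_load = D_maint·R ≈ 560 × 1.33333 ≈ 746.66 mg.

747 mg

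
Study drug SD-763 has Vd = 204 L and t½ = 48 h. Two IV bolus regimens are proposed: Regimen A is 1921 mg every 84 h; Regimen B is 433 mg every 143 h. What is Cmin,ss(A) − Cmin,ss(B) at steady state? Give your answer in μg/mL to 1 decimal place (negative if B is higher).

Regimen A: f = (1/2)^(84/48) ≈ 0.2973; Cmin,ss = (1921/204)·f/(1−f) ≈ 3.984 μg/mL.
Regimen B: f = (1/2)^(143/48) ≈ 0.1268; Cmin,ss = (433/204)·f/(1−f) ≈ 0.308 μg/mL.
Difference ≈ 3.984 − 0.308 ≈ 3.676 μg/mL.

3.7 μg/mL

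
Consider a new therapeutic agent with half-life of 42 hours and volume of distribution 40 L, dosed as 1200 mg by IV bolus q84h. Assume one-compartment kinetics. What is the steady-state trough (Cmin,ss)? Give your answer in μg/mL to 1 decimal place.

10.0 μg/mL

τ = 84 h = 2 half-lives, so f = (1/2)^2 = 0.25.
At steady state, R = 1/(1 − 0.25) = 4/3.
Single-dose peak C₀ = D/Vd = 1200/40 = 30 μg/mL.
Steady-state peak Cmax,ss = C₀·R = 30 × 4/3 ≈ 40.000 μg/mL.
Steady-state trough Cmin,ss = Cmax,ss·f ≈ 40.000 × 0.25 ≈ 10.000 μg/mL.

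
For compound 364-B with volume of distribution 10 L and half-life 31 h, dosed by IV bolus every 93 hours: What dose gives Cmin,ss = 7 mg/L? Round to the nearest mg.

490 mg

τ/t½ = 93/31 ≈ 3, so f = (1/2)^(93/31) ≈ 0.125000.
Cmin,ss = (D/Vd)·f/(1−f), so D = Cmin,ss·Vd·(1−f)/f.
D = 7 × 10 × (1−f)/f ≈ 7 × 10 × 7.00000 ≈ 490.00 mg.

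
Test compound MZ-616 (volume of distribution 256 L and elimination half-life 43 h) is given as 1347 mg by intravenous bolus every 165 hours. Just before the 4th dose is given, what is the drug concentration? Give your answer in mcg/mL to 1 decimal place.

f = (1/2)^(τ/t½) = (1/2)^(165/43) ≈ 0.0700.
C₀ = D/Vd = 1347/256 ≈ 5.262 mcg/mL.
Before the 4th dose, 3 doses have been given. Superposition: Cmin = C₀·(f + f² + … + f^3).
≈ 5.262 × (0.0700 + 0.0049 + 0.0003) ≈ 5.262 × 0.0752 ≈ 0.396 mcg/mL.

0.4 mcg/mL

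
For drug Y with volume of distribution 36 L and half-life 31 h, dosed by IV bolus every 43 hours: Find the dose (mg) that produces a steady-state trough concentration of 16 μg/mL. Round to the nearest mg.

931 mg

τ/t½ = 43/31 ≈ 1.3871, so f = (1/2)^(43/31) ≈ 0.382333.
Cmin,ss = (D/Vd)·f/(1−f), so D = Cmin,ss·Vd·(1−f)/f.
D = 16 × 36 × (1−f)/f ≈ 16 × 36 × 1.61552 ≈ 930.54 mg.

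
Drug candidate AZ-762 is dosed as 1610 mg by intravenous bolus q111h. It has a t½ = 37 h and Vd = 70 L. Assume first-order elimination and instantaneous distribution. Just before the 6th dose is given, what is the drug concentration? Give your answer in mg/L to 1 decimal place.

3.3 mg/L

f = (1/2)^(τ/t½) = (1/2)^(111/37) ≈ 0.1250.
C₀ = D/Vd = 1610/70 ≈ 23.000 mg/L.
Before the 6th dose, 5 doses have been given. Superposition: Cmin = C₀·(f + f² + … + f^5).
≈ 23.000 × (0.1250 + 0.0156 + 0.0020 + 0.0002 + 0.0000) ≈ 23.000 × 0.1428 ≈ 3.284 mg/L.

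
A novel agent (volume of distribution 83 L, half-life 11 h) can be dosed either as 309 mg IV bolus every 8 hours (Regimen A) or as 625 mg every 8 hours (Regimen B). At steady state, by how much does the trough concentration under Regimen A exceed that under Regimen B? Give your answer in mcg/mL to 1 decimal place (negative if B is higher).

-5.8 mcg/mL

Regimen A: f = (1/2)^(8/11) ≈ 0.6040; Cmin,ss = (309/83)·f/(1−f) ≈ 5.678 mcg/mL.
Regimen B: f = (1/2)^(8/11) ≈ 0.6040; Cmin,ss = (625/83)·f/(1−f) ≈ 11.485 mcg/mL.
Difference ≈ 5.678 − 11.485 ≈ -5.807 mcg/mL.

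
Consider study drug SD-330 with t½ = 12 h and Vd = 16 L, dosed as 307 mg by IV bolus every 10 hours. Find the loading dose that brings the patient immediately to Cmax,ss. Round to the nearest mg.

f = (1/2)^(10/12) ≈ 0.561231; accumulation ratio R = 1/(1−f) ≈ 2.27910.
Loading dose to hit Cmax,ss on first dose: D_load = D_maint·R ≈ 307 × 2.27910 ≈ 699.68 mg.

700 mg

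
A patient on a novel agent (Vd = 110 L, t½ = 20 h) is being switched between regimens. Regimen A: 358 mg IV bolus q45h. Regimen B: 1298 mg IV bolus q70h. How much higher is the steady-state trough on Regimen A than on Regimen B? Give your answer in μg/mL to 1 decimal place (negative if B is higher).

Regimen A: f = (1/2)^(45/20) ≈ 0.2102; Cmin,ss = (358/110)·f/(1−f) ≈ 0.866 μg/mL.
Regimen B: f = (1/2)^(70/20) ≈ 0.0884; Cmin,ss = (1298/110)·f/(1−f) ≈ 1.144 μg/mL.
Difference ≈ 0.866 − 1.144 ≈ -0.278 μg/mL.

-0.3 μg/mL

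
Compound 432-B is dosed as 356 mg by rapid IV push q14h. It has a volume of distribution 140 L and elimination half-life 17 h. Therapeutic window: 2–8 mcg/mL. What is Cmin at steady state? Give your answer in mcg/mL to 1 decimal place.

3.3 mcg/mL

τ/t½ = 14/17 ≈ 0.82353, so fraction remaining f = (1/2)^(14/17) ≈ 0.5651.
Accumulation ratio R = 1/(1 − f) ≈ 1/0.4349 ≈ 2.2994.
Each bolus raises the concentration by D/Vd = 356/140 ≈ 2.543 mcg/mL.
Steady-state peak Cmax,ss = C₀·R ≈ 2.543 × 2.2994 ≈ 5.847 mcg/mL.
One interval later, Cmin,ss = Cmax,ss·e^(−kτ) ≈ 5.847 × 0.5651 ≈ 3.304 mcg/mL.
Trough 3.3 mcg/mL vs MEC 2 mcg/mL: adequate.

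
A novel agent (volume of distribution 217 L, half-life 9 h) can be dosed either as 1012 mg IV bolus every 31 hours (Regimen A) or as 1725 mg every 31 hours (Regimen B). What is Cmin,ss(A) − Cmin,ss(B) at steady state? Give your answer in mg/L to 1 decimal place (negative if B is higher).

-0.3 mg/L

Regimen A: f = (1/2)^(31/9) ≈ 0.0919; Cmin,ss = (1012/217)·f/(1−f) ≈ 0.472 mg/L.
Regimen B: f = (1/2)^(31/9) ≈ 0.0919; Cmin,ss = (1725/217)·f/(1−f) ≈ 0.804 mg/L.
Difference ≈ 0.472 − 0.804 ≈ -0.332 mg/L.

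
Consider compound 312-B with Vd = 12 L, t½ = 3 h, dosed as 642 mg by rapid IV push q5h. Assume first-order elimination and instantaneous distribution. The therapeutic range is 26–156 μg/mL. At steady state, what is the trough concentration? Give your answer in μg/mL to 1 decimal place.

τ/t½ = 5/3 ≈ 1.6667, so fraction remaining f = (1/2)^(5/3) ≈ 0.3150.
At steady state, accumulation factor R = 1/(1 − e^(−kτ)) ≈ 1.4599.
Each bolus raises the concentration by D/Vd = 642/12 ≈ 53.500 μg/mL.
Cmax,ss = C₀/(1 − f) ≈ 53.500/0.6850 ≈ 78.102 μg/mL.
One interval later, Cmin,ss = Cmax,ss·e^(−kτ) ≈ 78.102 × 0.3150 ≈ 24.602 μg/mL.
Trough 24.6 μg/mL vs MEC 26 μg/mL: subtherapeutic.

24.6 μg/mL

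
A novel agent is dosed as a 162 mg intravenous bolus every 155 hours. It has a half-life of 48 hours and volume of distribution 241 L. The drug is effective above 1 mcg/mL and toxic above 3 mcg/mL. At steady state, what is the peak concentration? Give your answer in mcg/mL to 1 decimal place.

0.8 mcg/mL

τ/t½ = 155/48 ≈ 3.2292, so fraction remaining f = (1/2)^(155/48) ≈ 0.1066.
Accumulation ratio R = 1/(1 − f) ≈ 1/0.8934 ≈ 1.1193.
Single-dose peak C₀ = D/Vd = 162/241 ≈ 0.672 mcg/mL.
Cmax,ss = C₀/(1 − f) ≈ 0.672/0.8934 ≈ 0.752 mcg/mL.
Peak 0.8 mcg/mL vs MTC 3 mcg/mL: below toxic threshold.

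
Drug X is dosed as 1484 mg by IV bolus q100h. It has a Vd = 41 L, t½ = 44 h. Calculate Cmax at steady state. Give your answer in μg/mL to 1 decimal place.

Over one 100-h interval, 100/44 ≈ 2.2727 half-lives elapse, leaving f ≈ 0.2069 of each dose.
Accumulation ratio R = 1/(1 − f) ≈ 1/0.7931 ≈ 1.2609.
Single-dose peak C₀ = D/Vd = 1484/41 ≈ 36.195 μg/mL.
Cmax,ss = C₀/(1 − f) ≈ 36.195/0.7931 ≈ 45.637 μg/mL.

45.6 μg/mL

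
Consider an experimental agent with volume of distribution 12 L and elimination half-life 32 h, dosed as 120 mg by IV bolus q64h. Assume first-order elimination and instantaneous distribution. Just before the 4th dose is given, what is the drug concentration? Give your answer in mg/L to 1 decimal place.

3.3 mg/L

f = (1/2)^(τ/t½) = (1/2)^(64/32) ≈ 0.2500.
C₀ = D/Vd = 120/12 ≈ 10.000 mg/L.
Before the 4th dose, 3 doses have been given. Superposition: Cmin = C₀·(f + f² + … + f^3).
≈ 10.000 × (0.2500 + 0.0625 + 0.0156) ≈ 10.000 × 0.3281 ≈ 3.281 mg/L.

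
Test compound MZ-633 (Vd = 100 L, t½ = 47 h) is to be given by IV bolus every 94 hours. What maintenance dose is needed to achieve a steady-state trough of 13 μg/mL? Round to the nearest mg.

3900 mg

τ/t½ = 94/47 ≈ 2, so f = (1/2)^(94/47) ≈ 0.250000.
Cmin,ss = (D/Vd)·f/(1−f), so D = Cmin,ss·Vd·(1−f)/f.
D = 13 × 100 × (1−f)/f ≈ 13 × 100 × 3.00000 ≈ 3900.00 mg.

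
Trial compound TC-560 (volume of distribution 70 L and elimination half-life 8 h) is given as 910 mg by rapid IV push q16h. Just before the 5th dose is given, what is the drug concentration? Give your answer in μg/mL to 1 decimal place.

4.3 μg/mL

f = (1/2)^(τ/t½) = (1/2)^(16/8) ≈ 0.2500.
C₀ = D/Vd = 910/70 ≈ 13.000 μg/mL.
Before the 5th dose, 4 doses have been given. Superposition: Cmin = C₀·(f + f² + … + f^4).
≈ 13.000 × (0.2500 + 0.0625 + 0.0156 + 0.0039) ≈ 13.000 × 0.3320 ≈ 4.316 μg/mL.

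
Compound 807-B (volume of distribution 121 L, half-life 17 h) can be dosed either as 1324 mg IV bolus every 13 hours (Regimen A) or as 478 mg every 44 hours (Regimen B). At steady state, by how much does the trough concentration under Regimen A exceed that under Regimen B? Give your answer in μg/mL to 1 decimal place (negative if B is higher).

Regimen A: f = (1/2)^(13/17) ≈ 0.5886; Cmin,ss = (1324/121)·f/(1−f) ≈ 15.655 μg/mL.
Regimen B: f = (1/2)^(44/17) ≈ 0.1663; Cmin,ss = (478/121)·f/(1−f) ≈ 0.788 μg/mL.
Difference ≈ 15.655 − 0.788 ≈ 14.867 μg/mL.

14.9 μg/mL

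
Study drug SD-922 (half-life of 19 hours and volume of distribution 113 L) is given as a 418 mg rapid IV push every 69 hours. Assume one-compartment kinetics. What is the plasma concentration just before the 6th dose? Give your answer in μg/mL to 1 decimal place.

f = (1/2)^(τ/t½) = (1/2)^(69/19) ≈ 0.0807.
C₀ = D/Vd = 418/113 ≈ 3.699 μg/mL.
Before the 6th dose, 5 doses have been given. Superposition: Cmin = C₀·(f + f² + … + f^5).
≈ 3.699 × (0.0807 + 0.0065 + 0.0005 + 0.0000 + 0.0000) ≈ 3.699 × 0.0877 ≈ 0.324 μg/mL.

0.3 μg/mL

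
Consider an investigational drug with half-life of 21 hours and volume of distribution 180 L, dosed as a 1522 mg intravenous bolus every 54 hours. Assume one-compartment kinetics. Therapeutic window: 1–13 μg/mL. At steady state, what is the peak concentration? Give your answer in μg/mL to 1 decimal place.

10.2 μg/mL

τ/t½ = 54/21 ≈ 2.5714, so fraction remaining f = (1/2)^(54/21) ≈ 0.1682.
At steady state, accumulation factor R = 1/(1 − e^(−kτ)) ≈ 1.2022.
Each bolus raises the concentration by D/Vd = 1522/180 ≈ 8.456 μg/mL.
Steady-state peak Cmax,ss = C₀·R ≈ 8.456 × 1.2022 ≈ 10.166 μg/mL.
Peak 10.2 μg/mL vs MTC 13 μg/mL: below toxic threshold.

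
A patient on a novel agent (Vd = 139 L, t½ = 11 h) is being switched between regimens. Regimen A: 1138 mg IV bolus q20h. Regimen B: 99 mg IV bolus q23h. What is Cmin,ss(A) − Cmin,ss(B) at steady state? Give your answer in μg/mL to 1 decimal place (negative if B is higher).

3.0 μg/mL

Regimen A: f = (1/2)^(20/11) ≈ 0.2836; Cmin,ss = (1138/139)·f/(1−f) ≈ 3.241 μg/mL.
Regimen B: f = (1/2)^(23/11) ≈ 0.2347; Cmin,ss = (99/139)·f/(1−f) ≈ 0.218 μg/mL.
Difference ≈ 3.241 − 0.218 ≈ 3.023 μg/mL.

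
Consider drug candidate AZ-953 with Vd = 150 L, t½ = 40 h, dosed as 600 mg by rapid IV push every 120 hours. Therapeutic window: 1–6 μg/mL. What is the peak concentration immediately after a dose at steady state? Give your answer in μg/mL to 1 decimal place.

4.6 μg/mL

τ = 120 h = 3 half-lives, so f = (1/2)^3 = 0.125.
At steady state, R = 1/(1 − 0.125) = 8/7.
Single-dose peak C₀ = D/Vd = 600/150 = 4 μg/mL.
Steady-state peak Cmax,ss = C₀·R = 4 × 8/7 ≈ 4.571 μg/mL.
Peak 4.6 μg/mL vs MTC 6 μg/mL: below toxic threshold.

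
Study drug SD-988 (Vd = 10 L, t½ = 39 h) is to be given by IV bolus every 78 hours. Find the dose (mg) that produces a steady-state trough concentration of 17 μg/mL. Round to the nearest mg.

510 mg

τ/t½ = 78/39 ≈ 2, so f = (1/2)^(78/39) ≈ 0.250000.
Cmin,ss = (D/Vd)·f/(1−f), so D = Cmin,ss·Vd·(1−f)/f.
D = 17 × 10 × (1−f)/f ≈ 17 × 10 × 3.00000 ≈ 510.00 mg.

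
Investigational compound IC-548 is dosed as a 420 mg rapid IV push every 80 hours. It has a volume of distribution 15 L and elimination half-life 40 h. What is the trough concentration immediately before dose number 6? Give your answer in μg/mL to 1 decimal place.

9.3 μg/mL

f = (1/2)^(τ/t½) = (1/2)^(80/40) ≈ 0.2500.
C₀ = D/Vd = 420/15 ≈ 28.000 μg/mL.
Before the 6th dose, 5 doses have been given. Superposition: Cmin = C₀·(f + f² + … + f^5).
≈ 28.000 × (0.2500 + 0.0625 + 0.0156 + 0.0039 + 0.0010) ≈ 28.000 × 0.3330 ≈ 9.324 μg/mL.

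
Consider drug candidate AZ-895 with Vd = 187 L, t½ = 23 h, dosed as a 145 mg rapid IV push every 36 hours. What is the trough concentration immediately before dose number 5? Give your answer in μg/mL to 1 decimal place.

f = (1/2)^(τ/t½) = (1/2)^(36/23) ≈ 0.3379.
C₀ = D/Vd = 145/187 ≈ 0.775 μg/mL.
Before the 5th dose, 4 doses have been given. Superposition: Cmin = C₀·(f + f² + … + f^4).
≈ 0.775 × (0.3379 + 0.1142 + 0.0386 + 0.0130) ≈ 0.775 × 0.5037 ≈ 0.390 μg/mL.

0.4 μg/mL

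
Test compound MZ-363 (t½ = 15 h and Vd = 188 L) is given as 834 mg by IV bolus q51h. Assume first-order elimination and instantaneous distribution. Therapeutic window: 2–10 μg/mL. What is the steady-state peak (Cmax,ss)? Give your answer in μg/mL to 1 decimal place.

4.9 μg/mL

k = ln2/t½ = ln2/15 ≈ 0.046210 h⁻¹; fraction remaining f = e^(−kτ) = e^(−0.046210×51) ≈ 0.0947.
At steady state, accumulation factor R = 1/(1 − e^(−kτ)) ≈ 1.1046.
Single-dose peak C₀ = D/Vd = 834/188 ≈ 4.436 μg/mL.
Steady-state peak Cmax,ss = C₀·R ≈ 4.436 × 1.1046 ≈ 4.900 μg/mL.
Peak 4.9 μg/mL vs MTC 10 μg/mL: below toxic threshold.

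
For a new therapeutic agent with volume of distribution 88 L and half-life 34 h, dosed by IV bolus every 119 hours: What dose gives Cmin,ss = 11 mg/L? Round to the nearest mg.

9984 mg

τ/t½ = 119/34 ≈ 3.5, so f = (1/2)^(119/34) ≈ 0.088388.
Cmin,ss = (D/Vd)·f/(1−f), so D = Cmin,ss·Vd·(1−f)/f.
D = 11 × 88 × (1−f)/f ≈ 11 × 88 × 10.31375 ≈ 9983.71 mg.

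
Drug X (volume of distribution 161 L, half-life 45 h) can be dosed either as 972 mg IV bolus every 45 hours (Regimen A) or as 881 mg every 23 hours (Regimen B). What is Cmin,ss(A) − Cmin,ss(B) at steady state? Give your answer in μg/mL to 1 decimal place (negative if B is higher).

Regimen A: f = (1/2)^(45/45) ≈ 0.5000; Cmin,ss = (972/161)·f/(1−f) ≈ 6.037 μg/mL.
Regimen B: f = (1/2)^(23/45) ≈ 0.7017; Cmin,ss = (881/161)·f/(1−f) ≈ 12.872 μg/mL.
Difference ≈ 6.037 − 12.872 ≈ -6.835 μg/mL.

-6.8 μg/mL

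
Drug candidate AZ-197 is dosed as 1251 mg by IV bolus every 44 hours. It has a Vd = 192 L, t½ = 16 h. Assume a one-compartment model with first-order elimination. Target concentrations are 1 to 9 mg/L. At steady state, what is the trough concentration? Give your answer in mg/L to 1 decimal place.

1.1 mg/L

Over one 44-h interval, 44/16 ≈ 2.75 half-lives elapse, leaving f ≈ 0.1487 of each dose.
Each bolus raises the concentration by D/Vd = 1251/192 ≈ 6.516 mg/L.
Steady-state trough Cmin,ss = C₀·f/(1−f) ≈ 6.516 × 0.1487/0.8513 ≈ 1.138 mg/L.
Trough 1.1 mg/L vs MEC 1 mg/L: adequate.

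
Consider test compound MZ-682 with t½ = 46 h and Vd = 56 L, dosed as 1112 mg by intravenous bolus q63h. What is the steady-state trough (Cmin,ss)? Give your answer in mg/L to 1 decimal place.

Over one 63-h interval, 63/46 ≈ 1.3696 half-lives elapse, leaving f ≈ 0.3870 of each dose.
At steady state, accumulation factor R = 1/(1 − e^(−kτ)) ≈ 1.6313.
Each bolus raises the concentration by D/Vd = 1112/56 ≈ 19.857 mg/L.
Cmax,ss = C₀/(1 − f) ≈ 19.857/0.6130 ≈ 32.393 mg/L.
Steady-state trough Cmin,ss = Cmax,ss·f ≈ 32.393 × 0.3870 ≈ 12.536 mg/L.

12.5 mg/L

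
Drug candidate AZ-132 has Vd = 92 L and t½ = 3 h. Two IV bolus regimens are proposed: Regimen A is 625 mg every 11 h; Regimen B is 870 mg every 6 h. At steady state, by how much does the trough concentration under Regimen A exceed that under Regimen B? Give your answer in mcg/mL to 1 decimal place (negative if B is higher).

-2.6 mcg/mL

Regimen A: f = (1/2)^(11/3) ≈ 0.0787; Cmin,ss = (625/92)·f/(1−f) ≈ 0.580 mcg/mL.
Regimen B: f = (1/2)^(6/3) ≈ 0.2500; Cmin,ss = (870/92)·f/(1−f) ≈ 3.152 mcg/mL.
Difference ≈ 0.580 − 3.152 ≈ -2.572 mcg/mL.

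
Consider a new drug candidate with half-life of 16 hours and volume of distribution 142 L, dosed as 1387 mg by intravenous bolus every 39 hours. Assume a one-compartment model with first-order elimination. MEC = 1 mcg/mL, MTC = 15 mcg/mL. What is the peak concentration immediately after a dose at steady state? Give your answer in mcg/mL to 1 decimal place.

Over one 39-h interval, 39/16 ≈ 2.4375 half-lives elapse, leaving f ≈ 0.1846 of each dose.
Accumulation ratio R = 1/(1 − f) ≈ 1/0.8154 ≈ 1.2264.
Each bolus raises the concentration by D/Vd = 1387/142 ≈ 9.768 mcg/mL.
Cmax,ss = C₀/(1 − f) ≈ 9.768/0.8154 ≈ 11.979 mcg/mL.
Peak 12.0 mcg/mL vs MTC 15 mcg/mL: below toxic threshold.

12.0 mcg/mL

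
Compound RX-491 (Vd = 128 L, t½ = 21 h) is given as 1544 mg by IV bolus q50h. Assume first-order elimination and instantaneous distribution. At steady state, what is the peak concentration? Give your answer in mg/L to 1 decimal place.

14.9 mg/L

Over one 50-h interval, 50/21 ≈ 2.381 half-lives elapse, leaving f ≈ 0.1920 of each dose.
At steady state, accumulation factor R = 1/(1 − e^(−kτ)) ≈ 1.2376.
Single-dose peak C₀ = D/Vd = 1544/128 ≈ 12.062 mg/L.
Cmax,ss = C₀/(1 − f) ≈ 12.062/0.8080 ≈ 14.928 mg/L.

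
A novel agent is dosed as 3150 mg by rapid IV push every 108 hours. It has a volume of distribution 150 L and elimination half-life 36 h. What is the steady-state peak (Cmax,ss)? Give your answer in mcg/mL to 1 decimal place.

τ = 108 h = 3 half-lives, so f = (1/2)^3 = 0.125.
Accumulation ratio R = 1/(1 − f) = 1/0.875 = 8/7.
Single-dose peak C₀ = D/Vd = 3150/150 = 21 mcg/mL.
Steady-state peak Cmax,ss = C₀·R = 21 × 8/7 ≈ 24.000 mcg/mL.

24.0 mcg/mL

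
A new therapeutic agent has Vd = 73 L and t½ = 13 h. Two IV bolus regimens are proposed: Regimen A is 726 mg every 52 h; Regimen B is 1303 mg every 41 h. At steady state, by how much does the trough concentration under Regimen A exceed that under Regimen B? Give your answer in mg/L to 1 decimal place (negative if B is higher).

-1.6 mg/L

Regimen A: f = (1/2)^(52/13) ≈ 0.0625; Cmin,ss = (726/73)·f/(1−f) ≈ 0.663 mg/L.
Regimen B: f = (1/2)^(41/13) ≈ 0.1124; Cmin,ss = (1303/73)·f/(1−f) ≈ 2.260 mg/L.
Difference ≈ 0.663 − 2.260 ≈ -1.597 mg/L.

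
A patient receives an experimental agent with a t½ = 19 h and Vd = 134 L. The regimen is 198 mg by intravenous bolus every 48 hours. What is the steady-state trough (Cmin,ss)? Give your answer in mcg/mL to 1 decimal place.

0.3 mcg/mL

Over one 48-h interval, 48/19 ≈ 2.5263 half-lives elapse, leaving f ≈ 0.1736 of each dose.
Accumulation ratio R = 1/(1 − f) ≈ 1/0.8264 ≈ 1.2101.
Single-dose peak C₀ = D/Vd = 198/134 ≈ 1.478 mcg/mL.
Steady-state peak Cmax,ss = C₀·R ≈ 1.478 × 1.2101 ≈ 1.789 mcg/mL.
Steady-state trough Cmin,ss = Cmax,ss·f ≈ 1.789 × 0.1736 ≈ 0.311 mcg/mL.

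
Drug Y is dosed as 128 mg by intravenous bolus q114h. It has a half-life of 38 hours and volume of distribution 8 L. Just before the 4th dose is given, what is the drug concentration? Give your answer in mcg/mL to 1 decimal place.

2.3 mcg/mL

f = (1/2)^(τ/t½) = (1/2)^(114/38) ≈ 0.1250.
C₀ = D/Vd = 128/8 ≈ 16.000 mcg/mL.
Before the 4th dose, 3 doses have been given. Superposition: Cmin = C₀·(f + f² + … + f^3).
≈ 16.000 × (0.1250 + 0.0156 + 0.0020) ≈ 16.000 × 0.1426 ≈ 2.282 mcg/mL.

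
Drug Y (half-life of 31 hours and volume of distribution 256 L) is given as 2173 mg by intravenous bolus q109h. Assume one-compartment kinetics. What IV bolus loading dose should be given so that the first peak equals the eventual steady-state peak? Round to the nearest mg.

f = (1/2)^(109/31) ≈ 0.087406; accumulation ratio R = 1/(1−f) ≈ 1.09578.
Loading dose to hit Cmax,ss on first dose: D_load = D_maint·R ≈ 2173 × 1.09578 ≈ 2381.13 mg.

2381 mg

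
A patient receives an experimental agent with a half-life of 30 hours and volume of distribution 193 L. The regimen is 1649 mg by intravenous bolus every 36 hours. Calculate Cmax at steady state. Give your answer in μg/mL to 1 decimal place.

τ/t½ = 36/30 ≈ 1.2, so fraction remaining f = (1/2)^(36/30) ≈ 0.4353.
Accumulation ratio R = 1/(1 − f) ≈ 1/0.5647 ≈ 1.7709.
Single-dose peak C₀ = D/Vd = 1649/193 ≈ 8.544 μg/mL.
Steady-state peak Cmax,ss = C₀·R ≈ 8.544 × 1.7709 ≈ 15.131 μg/mL.

15.1 μg/mL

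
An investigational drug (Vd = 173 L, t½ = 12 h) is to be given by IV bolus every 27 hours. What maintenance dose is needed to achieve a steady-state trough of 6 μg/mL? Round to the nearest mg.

3900 mg

τ/t½ = 27/12 ≈ 2.25, so f = (1/2)^(27/12) ≈ 0.210224.
Cmin,ss = (D/Vd)·f/(1−f), so D = Cmin,ss·Vd·(1−f)/f.
D = 6 × 173 × (1−f)/f ≈ 6 × 173 × 3.75683 ≈ 3899.59 mg.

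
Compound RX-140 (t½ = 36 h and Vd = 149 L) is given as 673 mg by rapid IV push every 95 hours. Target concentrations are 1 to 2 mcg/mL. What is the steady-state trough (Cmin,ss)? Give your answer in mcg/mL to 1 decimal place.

Over one 95-h interval, 95/36 ≈ 2.6389 half-lives elapse, leaving f ≈ 0.1606 of each dose.
Single-dose peak C₀ = D/Vd = 673/149 ≈ 4.517 mcg/mL.
Steady-state trough Cmin,ss = C₀·f/(1−f) ≈ 4.517 × 0.1606/0.8394 ≈ 0.864 mcg/mL.
Trough 0.9 mcg/mL vs MEC 1 mcg/mL: subtherapeutic.

0.9 mcg/mL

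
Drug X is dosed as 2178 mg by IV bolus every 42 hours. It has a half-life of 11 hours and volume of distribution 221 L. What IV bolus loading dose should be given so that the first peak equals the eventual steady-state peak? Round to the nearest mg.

2344 mg

f = (1/2)^(42/11) ≈ 0.070895; accumulation ratio R = 1/(1−f) ≈ 1.07630.
Loading dose to hit Cmax,ss on first dose: D_load = D_maint·R ≈ 2178 × 1.07630 ≈ 2344.18 mg.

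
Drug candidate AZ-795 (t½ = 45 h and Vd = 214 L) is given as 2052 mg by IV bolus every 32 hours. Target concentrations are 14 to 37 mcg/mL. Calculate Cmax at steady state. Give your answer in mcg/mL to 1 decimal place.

24.6 mcg/mL

Over one 32-h interval, 32/45 ≈ 0.71111 half-lives elapse, leaving f ≈ 0.6108 of each dose.
Accumulation ratio R = 1/(1 − f) ≈ 1/0.3892 ≈ 2.5694.
Each bolus raises the concentration by D/Vd = 2052/214 ≈ 9.589 mcg/mL.
Steady-state peak Cmax,ss = C₀·R ≈ 9.589 × 2.5694 ≈ 24.638 mcg/mL.
Peak 24.6 mcg/mL vs MTC 37 mcg/mL: below toxic threshold.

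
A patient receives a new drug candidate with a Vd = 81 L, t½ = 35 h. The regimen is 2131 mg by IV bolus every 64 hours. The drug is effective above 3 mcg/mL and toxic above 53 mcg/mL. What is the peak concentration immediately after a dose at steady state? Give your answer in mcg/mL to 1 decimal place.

36.6 mcg/mL

τ/t½ = 64/35 ≈ 1.8286, so fraction remaining f = (1/2)^(64/35) ≈ 0.2815.
Accumulation ratio R = 1/(1 − f) ≈ 1/0.7185 ≈ 1.3918.
Each bolus raises the concentration by D/Vd = 2131/81 ≈ 26.309 mcg/mL.
Cmax,ss = C₀/(1 − f) ≈ 26.309/0.7185 ≈ 36.617 mcg/mL.
Peak 36.6 mcg/mL vs MTC 53 mcg/mL: below toxic threshold.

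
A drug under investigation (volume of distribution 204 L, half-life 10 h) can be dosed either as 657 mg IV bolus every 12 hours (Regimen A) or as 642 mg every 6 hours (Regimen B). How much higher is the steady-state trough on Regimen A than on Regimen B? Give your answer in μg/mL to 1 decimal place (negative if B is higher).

Regimen A: f = (1/2)^(12/10) ≈ 0.4353; Cmin,ss = (657/204)·f/(1−f) ≈ 2.483 μg/mL.
Regimen B: f = (1/2)^(6/10) ≈ 0.6598; Cmin,ss = (642/204)·f/(1−f) ≈ 6.104 μg/mL.
Difference ≈ 2.483 − 6.104 ≈ -3.621 μg/mL.

-3.6 μg/mL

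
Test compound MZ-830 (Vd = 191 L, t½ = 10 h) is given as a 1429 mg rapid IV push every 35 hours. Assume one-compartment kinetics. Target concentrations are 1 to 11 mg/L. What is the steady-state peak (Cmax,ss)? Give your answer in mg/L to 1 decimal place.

8.2 mg/L

k = ln2/t½ = ln2/10 ≈ 0.069315 h⁻¹; fraction remaining f = e^(−kτ) = e^(−0.069315×35) ≈ 0.0884.
At steady state, accumulation factor R = 1/(1 − e^(−kτ)) ≈ 1.0970.
Single-dose peak C₀ = D/Vd = 1429/191 ≈ 7.482 mg/L.
Cmax,ss = C₀/(1 − f) ≈ 7.482/0.9116 ≈ 8.208 mg/L.
Peak 8.2 mg/L vs MTC 11 mg/L: below toxic threshold.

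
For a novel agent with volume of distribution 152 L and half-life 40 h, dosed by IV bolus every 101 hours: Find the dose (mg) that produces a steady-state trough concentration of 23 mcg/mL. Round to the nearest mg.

16626 mg

τ/t½ = 101/40 ≈ 2.525, so f = (1/2)^(101/40) ≈ 0.173740.
Cmin,ss = (D/Vd)·f/(1−f), so D = Cmin,ss·Vd·(1−f)/f.
D = 23 × 152 × (1−f)/f ≈ 23 × 152 × 4.75573 ≈ 16626.03 mg.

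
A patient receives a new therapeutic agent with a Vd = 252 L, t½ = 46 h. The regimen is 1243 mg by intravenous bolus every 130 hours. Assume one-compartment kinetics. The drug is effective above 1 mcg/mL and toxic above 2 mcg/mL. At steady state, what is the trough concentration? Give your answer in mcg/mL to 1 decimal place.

τ/t½ = 130/46 ≈ 2.8261, so fraction remaining f = (1/2)^(130/46) ≈ 0.1410.
At steady state, accumulation factor R = 1/(1 − e^(−kτ)) ≈ 1.1641.
Each bolus raises the concentration by D/Vd = 1243/252 ≈ 4.933 mcg/mL.
Steady-state peak Cmax,ss = C₀·R ≈ 4.933 × 1.1641 ≈ 5.743 mcg/mL.
One interval later, Cmin,ss = Cmax,ss·e^(−kτ) ≈ 5.743 × 0.1410 ≈ 0.810 mcg/mL.
Trough 0.8 mcg/mL vs MEC 1 mcg/mL: subtherapeutic.

0.8 mcg/mL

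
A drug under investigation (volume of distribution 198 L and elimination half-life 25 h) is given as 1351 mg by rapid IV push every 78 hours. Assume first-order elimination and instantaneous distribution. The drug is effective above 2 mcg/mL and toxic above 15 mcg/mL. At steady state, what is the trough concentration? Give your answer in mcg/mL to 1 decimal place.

Over one 78-h interval, 78/25 ≈ 3.12 half-lives elapse, leaving f ≈ 0.1150 of each dose.
Accumulation ratio R = 1/(1 − f) ≈ 1/0.8850 ≈ 1.1299.
Each bolus raises the concentration by D/Vd = 1351/198 ≈ 6.823 mcg/mL.
Cmax,ss = C₀/(1 − f) ≈ 6.823/0.8850 ≈ 7.710 mcg/mL.
Steady-state trough Cmin,ss = Cmax,ss·f ≈ 7.710 × 0.1150 ≈ 0.887 mcg/mL.
Trough 0.9 mcg/mL vs MEC 2 mcg/mL: subtherapeutic.

0.9 mcg/mL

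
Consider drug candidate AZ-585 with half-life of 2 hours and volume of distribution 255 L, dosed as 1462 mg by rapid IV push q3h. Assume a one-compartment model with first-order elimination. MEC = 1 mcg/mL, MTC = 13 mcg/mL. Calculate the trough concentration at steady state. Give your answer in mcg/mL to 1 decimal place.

3.1 mcg/mL

k = ln2/t½ = ln2/2 ≈ 0.346574 h⁻¹; fraction remaining f = e^(−kτ) = e^(−0.346574×3) ≈ 0.3536.
Accumulation ratio R = 1/(1 − f) ≈ 1/0.6464 ≈ 1.5470.
Each bolus raises the concentration by D/Vd = 1462/255 ≈ 5.733 mcg/mL.
Cmax,ss = C₀/(1 − f) ≈ 5.733/0.6464 ≈ 8.869 mcg/mL.
One interval later, Cmin,ss = Cmax,ss·e^(−kτ) ≈ 8.869 × 0.3536 ≈ 3.136 mcg/mL.
Trough 3.1 mcg/mL vs MEC 1 mcg/mL: adequate.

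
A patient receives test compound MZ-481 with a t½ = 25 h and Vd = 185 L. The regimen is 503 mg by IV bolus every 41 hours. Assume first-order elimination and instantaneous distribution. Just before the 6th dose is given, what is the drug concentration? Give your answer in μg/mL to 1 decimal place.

1.3 μg/mL

f = (1/2)^(τ/t½) = (1/2)^(41/25) ≈ 0.3209.
C₀ = D/Vd = 503/185 ≈ 2.719 μg/mL.
Before the 6th dose, 5 doses have been given. Superposition: Cmin = C₀·(f + f² + … + f^5).
≈ 2.719 × (0.3209 + 0.1030 + 0.0330 + 0.0106 + 0.0034) ≈ 2.719 × 0.4709 ≈ 1.280 μg/mL.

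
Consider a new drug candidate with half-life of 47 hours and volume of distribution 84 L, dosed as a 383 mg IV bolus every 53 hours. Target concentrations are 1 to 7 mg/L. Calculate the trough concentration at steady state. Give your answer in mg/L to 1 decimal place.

τ/t½ = 53/47 ≈ 1.1277, so fraction remaining f = (1/2)^(53/47) ≈ 0.4577.
Accumulation ratio R = 1/(1 − f) ≈ 1/0.5423 ≈ 1.8440.
Single-dose peak C₀ = D/Vd = 383/84 ≈ 4.560 mg/L.
Cmax,ss = C₀/(1 − f) ≈ 4.560/0.5423 ≈ 8.409 mg/L.
Steady-state trough Cmin,ss = Cmax,ss·f ≈ 8.409 × 0.4577 ≈ 3.849 mg/L.
Trough 3.8 mg/L vs MEC 1 mg/L: adequate.

3.8 mg/L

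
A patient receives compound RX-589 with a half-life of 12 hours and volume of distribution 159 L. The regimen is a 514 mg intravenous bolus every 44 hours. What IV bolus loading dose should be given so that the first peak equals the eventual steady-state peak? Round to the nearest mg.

558 mg

f = (1/2)^(44/12) ≈ 0.078745; accumulation ratio R = 1/(1−f) ≈ 1.08548.
Loading dose to hit Cmax,ss on first dose: D_load = D_maint·R ≈ 514 × 1.08548 ≈ 557.94 mg.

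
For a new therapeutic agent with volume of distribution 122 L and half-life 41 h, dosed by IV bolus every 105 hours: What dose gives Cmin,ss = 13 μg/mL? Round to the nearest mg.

τ/t½ = 105/41 ≈ 2.561, so f = (1/2)^(105/41) ≈ 0.169461.
Cmin,ss = (D/Vd)·f/(1−f), so D = Cmin,ss·Vd·(1−f)/f.
D = 13 × 122 × (1−f)/f ≈ 13 × 122 × 4.90106 ≈ 7773.08 mg.

7773 mg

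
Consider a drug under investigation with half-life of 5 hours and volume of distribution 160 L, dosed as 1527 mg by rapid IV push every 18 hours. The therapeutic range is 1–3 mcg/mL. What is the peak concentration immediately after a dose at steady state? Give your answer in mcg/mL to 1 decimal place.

τ/t½ = 18/5 ≈ 3.6, so fraction remaining f = (1/2)^(18/5) ≈ 0.0825.
At steady state, accumulation factor R = 1/(1 − e^(−kτ)) ≈ 1.0899.
Each bolus raises the concentration by D/Vd = 1527/160 ≈ 9.544 mcg/mL.
Cmax,ss = C₀/(1 − f) ≈ 9.544/0.9175 ≈ 10.402 mcg/mL.
Peak 10.4 mcg/mL vs MTC 3 mcg/mL: exceeds toxic threshold.

10.4 mcg/mL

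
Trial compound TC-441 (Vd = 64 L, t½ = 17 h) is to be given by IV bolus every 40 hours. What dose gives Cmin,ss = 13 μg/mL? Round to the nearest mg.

τ/t½ = 40/17 ≈ 2.3529, so f = (1/2)^(40/17) ≈ 0.195747.
Cmin,ss = (D/Vd)·f/(1−f), so D = Cmin,ss·Vd·(1−f)/f.
D = 13 × 64 × (1−f)/f ≈ 13 × 64 × 4.10864 ≈ 3418.39 mg.

3418 mg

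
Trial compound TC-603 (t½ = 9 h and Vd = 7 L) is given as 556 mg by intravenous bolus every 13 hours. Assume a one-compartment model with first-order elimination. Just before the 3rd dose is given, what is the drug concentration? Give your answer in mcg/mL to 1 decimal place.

f = (1/2)^(τ/t½) = (1/2)^(13/9) ≈ 0.3674.
C₀ = D/Vd = 556/7 ≈ 79.429 mcg/mL.
Before the 3rd dose, 2 doses have been given. Superposition: Cmin = C₀·(f + f²).
≈ 79.429 × (0.3674 + 0.1350) ≈ 79.429 × 0.5024 ≈ 39.905 mcg/mL.

39.9 mcg/mL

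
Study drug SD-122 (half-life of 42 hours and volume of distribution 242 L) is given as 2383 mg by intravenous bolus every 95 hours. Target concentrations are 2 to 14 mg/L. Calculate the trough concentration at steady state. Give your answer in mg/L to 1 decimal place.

Over one 95-h interval, 95/42 ≈ 2.2619 half-lives elapse, leaving f ≈ 0.2085 of each dose.
Accumulation ratio R = 1/(1 − f) ≈ 1/0.7915 ≈ 1.2634.
Each bolus raises the concentration by D/Vd = 2383/242 ≈ 9.847 mg/L.
Steady-state peak Cmax,ss = C₀·R ≈ 9.847 × 1.2634 ≈ 12.441 mg/L.
Steady-state trough Cmin,ss = Cmax,ss·f ≈ 12.441 × 0.2085 ≈ 2.594 mg/L.
Trough 2.6 mg/L vs MEC 2 mg/L: adequate.

2.6 mg/L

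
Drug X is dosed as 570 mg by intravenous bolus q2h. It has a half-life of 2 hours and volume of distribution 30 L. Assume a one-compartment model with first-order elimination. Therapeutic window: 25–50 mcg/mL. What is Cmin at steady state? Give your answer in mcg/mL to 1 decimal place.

19.0 mcg/mL

τ = 2 h = 1 half-life, so f = (1/2)^1 = 0.5.
At steady state, R = 1/(1 − 0.5) = 2/1.
Single-dose peak C₀ = D/Vd = 570/30 = 19 mcg/mL.
Steady-state peak Cmax,ss = C₀·R = 19 × 2/1 ≈ 38.000 mcg/mL.
Steady-state trough Cmin,ss = Cmax,ss·f ≈ 38.000 × 0.5 ≈ 19.000 mcg/mL.
Trough 19.0 mcg/mL vs MEC 25 mcg/mL: subtherapeutic.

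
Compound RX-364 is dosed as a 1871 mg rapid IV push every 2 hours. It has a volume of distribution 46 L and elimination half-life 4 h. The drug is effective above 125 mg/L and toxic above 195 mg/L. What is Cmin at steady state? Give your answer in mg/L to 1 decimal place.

98.2 mg/L

τ/t½ = 2/4 ≈ 0.5, so fraction remaining f = (1/2)^(2/4) ≈ 0.7071.
Each bolus raises the concentration by D/Vd = 1871/46 ≈ 40.674 mg/L.
Steady-state trough Cmin,ss = C₀·f/(1−f) ≈ 40.674 × 0.7071/0.2929 ≈ 98.193 mg/L.
Trough 98.2 mg/L vs MEC 125 mg/L: subtherapeutic.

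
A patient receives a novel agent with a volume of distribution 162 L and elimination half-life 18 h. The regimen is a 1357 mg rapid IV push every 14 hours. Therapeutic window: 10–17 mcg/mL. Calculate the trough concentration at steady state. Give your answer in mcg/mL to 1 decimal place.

τ/t½ = 14/18 ≈ 0.77778, so fraction remaining f = (1/2)^(14/18) ≈ 0.5833.
At steady state, accumulation factor R = 1/(1 − e^(−kτ)) ≈ 2.3998.
Each bolus raises the concentration by D/Vd = 1357/162 ≈ 8.377 mcg/mL.
Steady-state peak Cmax,ss = C₀·R ≈ 8.377 × 2.3998 ≈ 20.103 mcg/mL.
Steady-state trough Cmin,ss = Cmax,ss·f ≈ 20.103 × 0.5833 ≈ 11.726 mcg/mL.
Trough 11.7 mcg/mL vs MEC 10 mcg/mL: adequate.

11.7 mcg/mL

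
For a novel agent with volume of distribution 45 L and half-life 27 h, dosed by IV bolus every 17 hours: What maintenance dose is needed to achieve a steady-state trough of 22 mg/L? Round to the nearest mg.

τ/t½ = 17/27 ≈ 0.62963, so f = (1/2)^(17/27) ≈ 0.646342.
Cmin,ss = (D/Vd)·f/(1−f), so D = Cmin,ss·Vd·(1−f)/f.
D = 22 × 45 × (1−f)/f ≈ 22 × 45 × 0.54717 ≈ 541.70 mg.

542 mg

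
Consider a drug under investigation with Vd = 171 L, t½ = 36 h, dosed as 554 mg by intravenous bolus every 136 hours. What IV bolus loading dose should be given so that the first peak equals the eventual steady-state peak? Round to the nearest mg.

f = (1/2)^(136/36) ≈ 0.072908; accumulation ratio R = 1/(1−f) ≈ 1.07864.
Loading dose to hit Cmax,ss on first dose: D_load = D_maint·R ≈ 554 × 1.07864 ≈ 597.57 mg.

598 mg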